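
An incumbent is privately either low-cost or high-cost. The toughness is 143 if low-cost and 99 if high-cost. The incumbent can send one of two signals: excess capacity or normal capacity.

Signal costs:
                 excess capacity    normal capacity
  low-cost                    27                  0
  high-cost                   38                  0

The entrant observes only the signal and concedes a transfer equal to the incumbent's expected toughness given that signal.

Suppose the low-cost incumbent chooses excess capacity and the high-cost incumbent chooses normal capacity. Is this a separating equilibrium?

No

If types separate, excess capacity earns payment 143 and normal capacity earns 99.
Low-cost: excess capacity gives 143 − 27 = 116; normal capacity gives 99 − 0 = 99. No deviation. ✓
High-cost: normal capacity gives 99 − 0 = 99; excess capacity gives 143 − 38 = 105. Would deviate. ✗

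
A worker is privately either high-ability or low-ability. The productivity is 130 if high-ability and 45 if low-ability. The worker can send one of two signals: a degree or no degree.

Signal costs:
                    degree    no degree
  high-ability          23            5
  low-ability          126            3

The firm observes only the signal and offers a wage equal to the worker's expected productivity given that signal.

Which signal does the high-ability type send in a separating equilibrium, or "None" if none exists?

degree

Try high-ability → degree, low-ability → no degree:
  If types separate, degree earns payment 130 and no degree earns 45.
  High-ability: degree gives 130 − 23 = 107; no degree gives 45 − 5 = 40. No deviation. ✓
  Low-ability: no degree gives 45 − 3 = 42; degree gives 130 − 126 = 4. No deviation. ✓
Both hold — the high-ability type sends degree.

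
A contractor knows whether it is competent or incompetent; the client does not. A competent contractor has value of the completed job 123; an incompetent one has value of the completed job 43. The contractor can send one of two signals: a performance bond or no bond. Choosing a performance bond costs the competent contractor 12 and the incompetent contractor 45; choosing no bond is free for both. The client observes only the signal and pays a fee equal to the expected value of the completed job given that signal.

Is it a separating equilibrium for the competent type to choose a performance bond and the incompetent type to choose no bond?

No

If types separate, bond earns payment 123 and no bond earns 43.
Competent: bond gives 123 − 12 = 111; no bond gives 43 − 0 = 43. No deviation. ✓
Incompetent: no bond gives 43 − 0 = 43; bond gives 123 − 45 = 78. Would deviate. ✗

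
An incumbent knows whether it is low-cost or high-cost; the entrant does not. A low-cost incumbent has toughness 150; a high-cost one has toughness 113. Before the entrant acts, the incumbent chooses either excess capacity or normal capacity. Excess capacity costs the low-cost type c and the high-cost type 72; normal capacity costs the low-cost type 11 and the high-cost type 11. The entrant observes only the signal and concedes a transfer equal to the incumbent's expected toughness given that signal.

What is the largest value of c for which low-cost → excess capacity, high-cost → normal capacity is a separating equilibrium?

Under separation: excess capacity → low-cost (pays 150); normal capacity → high-cost (pays 113).
High-cost: 113 − 11 = 102 ≥ 150 − 72 = 78. Holds regardless of c. ✓
Low-cost: 150 − c ≥ 113 − 11, so c ≤ 150 − 102 = 48.

48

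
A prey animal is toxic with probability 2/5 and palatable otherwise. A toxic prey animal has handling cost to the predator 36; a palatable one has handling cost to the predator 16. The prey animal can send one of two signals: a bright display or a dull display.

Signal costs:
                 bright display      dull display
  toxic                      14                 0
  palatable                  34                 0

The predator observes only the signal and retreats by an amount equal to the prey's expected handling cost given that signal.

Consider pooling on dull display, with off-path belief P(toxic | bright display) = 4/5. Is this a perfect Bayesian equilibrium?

On the equilibrium path (dull display) the predator holds the prior 2/5 and pays 2/5·36 + 3/5·16 = 24. Off-path (bright display) belief 4/5 gives 4/5·36 + 1/5·16 = 32.
Toxic: dull display gives 24 − 0 = 24; bright display gives 32 − 14 = 18. Stays. ✓
Palatable: dull display gives 24 − 0 = 24; bright display gives 32 − 34 = -2. Stays. ✓
Beliefs are Bayes-consistent on-path and both types best-respond.

Yes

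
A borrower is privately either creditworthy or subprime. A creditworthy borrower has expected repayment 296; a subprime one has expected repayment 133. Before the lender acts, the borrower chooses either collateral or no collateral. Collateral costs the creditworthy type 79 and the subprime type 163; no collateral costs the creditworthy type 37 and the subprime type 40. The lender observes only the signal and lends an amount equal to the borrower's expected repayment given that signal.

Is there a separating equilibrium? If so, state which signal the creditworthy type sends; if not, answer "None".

Try creditworthy → collateral, subprime → no collateral:
  If types separate, collateral earns payment 296 and no collateral earns 133.
  Creditworthy: collateral gives 296 − 79 = 217; no collateral gives 133 − 37 = 96. No deviation. ✓
  Subprime: no collateral gives 133 − 40 = 93; collateral gives 296 − 163 = 133. Would deviate. ✗
Try creditworthy → no collateral, subprime → collateral:
  If types separate, no collateral earns payment 296 and collateral earns 133.
  Creditworthy: no collateral gives 296 − 37 = 259; collateral gives 133 − 79 = 54. No deviation. ✓
  Subprime: collateral gives 133 − 163 = -30; no collateral gives 296 − 40 = 256. Would deviate. ✗
Neither assignment is incentive-compatible.

None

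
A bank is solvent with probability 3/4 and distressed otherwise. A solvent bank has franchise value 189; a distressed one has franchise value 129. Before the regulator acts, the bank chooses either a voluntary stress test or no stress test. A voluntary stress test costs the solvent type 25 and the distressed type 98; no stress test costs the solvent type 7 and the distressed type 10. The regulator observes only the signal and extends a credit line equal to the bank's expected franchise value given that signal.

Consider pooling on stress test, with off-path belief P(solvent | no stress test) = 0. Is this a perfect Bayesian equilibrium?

On the equilibrium path (stress test) the regulator holds the prior 3/4 and pays 3/4·189 + 1/4·129 = 174. Off-path (no stress test) belief 0 gives 0·189 + 1·129 = 129.
Solvent: stress test gives 174 − 25 = 149; no stress test gives 129 − 7 = 122. Stays. ✓
Distressed: stress test gives 174 − 98 = 76; no stress test gives 129 − 10 = 119. Deviates. ✗

No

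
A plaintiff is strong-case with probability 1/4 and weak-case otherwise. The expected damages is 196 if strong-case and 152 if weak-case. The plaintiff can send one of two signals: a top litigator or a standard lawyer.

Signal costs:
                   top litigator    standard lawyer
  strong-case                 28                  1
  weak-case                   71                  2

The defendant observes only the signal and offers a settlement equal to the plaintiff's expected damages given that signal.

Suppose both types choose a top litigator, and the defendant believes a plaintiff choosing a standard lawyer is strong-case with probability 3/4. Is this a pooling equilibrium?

On the equilibrium path (top litigator) the defendant holds the prior 1/4 and pays 1/4·196 + 3/4·152 = 163. Off-path (standard lawyer) belief 3/4 gives 3/4·196 + 1/4·152 = 185.
Strong-case: top litigator gives 163 − 28 = 135; standard lawyer gives 185 − 1 = 184. Deviates. ✗
Weak-case: top litigator gives 163 − 71 = 92; standard lawyer gives 185 − 2 = 183. Deviates. ✗

No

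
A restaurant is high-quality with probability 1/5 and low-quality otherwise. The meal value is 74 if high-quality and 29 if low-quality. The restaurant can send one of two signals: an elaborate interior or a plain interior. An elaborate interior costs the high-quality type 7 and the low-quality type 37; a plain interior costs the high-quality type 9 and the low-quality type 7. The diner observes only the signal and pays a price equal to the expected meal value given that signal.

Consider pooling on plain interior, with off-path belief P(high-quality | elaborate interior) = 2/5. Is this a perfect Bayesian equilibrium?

No

At the pooled signal (plain interior) the diner holds the prior 1/5 and pays 1/5·74 + 4/5·29 = 38. Off-path (elaborate interior) belief 2/5 gives 2/5·74 + 3/5·29 = 47.
High-quality: plain interior gives 38 − 9 = 29; elaborate interior gives 47 − 7 = 40. Deviates. ✗
Low-quality: plain interior gives 38 − 7 = 31; elaborate interior gives 47 − 37 = 10. Stays. ✓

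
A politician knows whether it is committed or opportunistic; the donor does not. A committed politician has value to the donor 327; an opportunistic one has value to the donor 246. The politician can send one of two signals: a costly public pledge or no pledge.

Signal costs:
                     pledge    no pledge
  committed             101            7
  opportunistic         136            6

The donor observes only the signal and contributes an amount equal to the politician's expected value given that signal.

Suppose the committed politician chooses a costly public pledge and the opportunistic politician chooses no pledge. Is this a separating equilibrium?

Under separation the donor infers type exactly: pledge → committed (pays 327), no pledge → opportunistic (pays 246).
Committed: pledge gives 327 − 101 = 226; no pledge gives 246 − 7 = 239. Would deviate. ✗
Opportunistic: no pledge gives 246 − 6 = 240; pledge gives 327 − 136 = 191. No deviation. ✓

No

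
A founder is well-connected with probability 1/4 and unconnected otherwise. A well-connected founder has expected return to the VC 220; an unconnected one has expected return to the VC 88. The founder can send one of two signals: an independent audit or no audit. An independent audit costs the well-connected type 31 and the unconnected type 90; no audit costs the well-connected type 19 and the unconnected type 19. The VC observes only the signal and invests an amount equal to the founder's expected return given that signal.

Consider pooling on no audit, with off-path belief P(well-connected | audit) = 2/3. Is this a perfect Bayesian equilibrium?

No

At the pooled signal (no audit) the VC holds the prior 1/4 and pays 1/4·220 + 3/4·88 = 121. Off-path (audit) belief 2/3 gives 2/3·220 + 1/3·88 = 176.
Well-connected: no audit gives 121 − 19 = 102; audit gives 176 − 31 = 145. Deviates. ✗
Unconnected: no audit gives 121 − 19 = 102; audit gives 176 − 90 = 86. Stays. ✓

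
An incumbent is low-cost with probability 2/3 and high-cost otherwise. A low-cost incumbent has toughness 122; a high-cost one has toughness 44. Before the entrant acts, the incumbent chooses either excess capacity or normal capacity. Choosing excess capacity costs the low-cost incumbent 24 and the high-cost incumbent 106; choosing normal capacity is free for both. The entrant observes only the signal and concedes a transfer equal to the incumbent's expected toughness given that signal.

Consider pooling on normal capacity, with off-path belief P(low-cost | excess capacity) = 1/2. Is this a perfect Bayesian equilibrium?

Yes

At the pooled signal (normal capacity) the entrant holds the prior 2/3 and pays 2/3·122 + 1/3·44 = 96. Off-path (excess capacity) belief 1/2 gives 1/2·122 + 1/2·44 = 83.
Low-cost: normal capacity gives 96 − 0 = 96; excess capacity gives 83 − 24 = 59. Stays. ✓
High-cost: normal capacity gives 96 − 0 = 96; excess capacity gives 83 − 106 = -23. Stays. ✓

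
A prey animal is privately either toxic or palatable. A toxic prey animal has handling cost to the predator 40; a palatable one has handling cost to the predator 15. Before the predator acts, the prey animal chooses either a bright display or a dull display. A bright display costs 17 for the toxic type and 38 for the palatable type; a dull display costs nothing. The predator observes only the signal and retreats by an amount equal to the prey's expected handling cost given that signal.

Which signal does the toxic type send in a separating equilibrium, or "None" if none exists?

bright display

Try toxic → bright display, palatable → dull display:
  If types separate, bright display earns payment 40 and dull display earns 15.
  Toxic: bright display gives 40 − 17 = 23; dull display gives 15 − 0 = 15. No deviation. ✓
  Palatable: dull display gives 15 − 0 = 15; bright display gives 40 − 38 = 2. No deviation. ✓
Both hold — the toxic type sends bright display.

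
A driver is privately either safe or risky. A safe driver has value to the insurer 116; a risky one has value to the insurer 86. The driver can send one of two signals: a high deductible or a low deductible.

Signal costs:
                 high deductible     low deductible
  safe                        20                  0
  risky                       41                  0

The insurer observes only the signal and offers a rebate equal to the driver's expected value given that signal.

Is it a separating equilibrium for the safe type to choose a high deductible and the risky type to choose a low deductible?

Yes

If types separate, high deductible earns payment 116 and low deductible earns 86.
Safe: high deductible gives 116 − 20 = 96; low deductible gives 86 − 0 = 86. No deviation. ✓
Risky: low deductible gives 86 − 0 = 86; high deductible gives 116 − 41 = 75. No deviation. ✓
Neither type gains from mimicking the other.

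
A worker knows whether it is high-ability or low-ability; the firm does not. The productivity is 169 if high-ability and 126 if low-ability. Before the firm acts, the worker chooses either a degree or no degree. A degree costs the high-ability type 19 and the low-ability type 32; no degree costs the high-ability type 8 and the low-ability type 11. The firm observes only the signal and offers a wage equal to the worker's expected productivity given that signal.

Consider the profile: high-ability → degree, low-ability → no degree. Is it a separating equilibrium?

No

If types separate, degree earns payment 169 and no degree earns 126.
High-ability: degree gives 169 − 19 = 150; no degree gives 126 − 8 = 118. No deviation. ✓
Low-ability: no degree gives 126 − 11 = 115; degree gives 169 − 32 = 137. Would deviate. ✗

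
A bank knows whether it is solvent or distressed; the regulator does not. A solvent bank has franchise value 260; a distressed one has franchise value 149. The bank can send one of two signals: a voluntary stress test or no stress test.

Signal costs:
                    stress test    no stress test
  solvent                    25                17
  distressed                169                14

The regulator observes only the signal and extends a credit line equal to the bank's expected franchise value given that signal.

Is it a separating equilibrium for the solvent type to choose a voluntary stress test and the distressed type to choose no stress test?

Yes

If types separate, stress test earns payment 260 and no stress test earns 149.
Solvent: stress test gives 260 − 25 = 235; no stress test gives 149 − 17 = 132. No deviation. ✓
Distressed: no stress test gives 149 − 14 = 135; stress test gives 260 − 169 = 91. No deviation. ✓
Neither type gains from mimicking the other.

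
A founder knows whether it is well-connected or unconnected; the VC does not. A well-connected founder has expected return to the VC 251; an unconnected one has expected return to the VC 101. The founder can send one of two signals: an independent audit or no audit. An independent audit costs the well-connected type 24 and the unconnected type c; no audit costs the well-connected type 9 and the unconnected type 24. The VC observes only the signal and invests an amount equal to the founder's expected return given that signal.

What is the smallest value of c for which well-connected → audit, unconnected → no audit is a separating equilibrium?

174

Under separation: audit → well-connected (pays 251); no audit → unconnected (pays 101).
Well-connected: 251 − 24 = 227 ≥ 101 − 9 = 92. Holds regardless of c. ✓
Unconnected: 101 − 24 ≥ 251 − c, so c ≥ 251 − 77 = 174.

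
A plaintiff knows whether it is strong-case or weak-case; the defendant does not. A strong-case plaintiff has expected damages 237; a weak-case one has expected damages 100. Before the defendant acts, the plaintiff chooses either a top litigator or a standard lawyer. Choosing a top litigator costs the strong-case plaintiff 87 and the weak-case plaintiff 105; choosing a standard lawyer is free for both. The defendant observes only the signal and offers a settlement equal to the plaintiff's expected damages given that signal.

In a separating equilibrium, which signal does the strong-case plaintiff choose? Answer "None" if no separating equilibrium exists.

None

Try strong-case → top litigator, weak-case → standard lawyer:
  If types separate, top litigator earns payment 237 and standard lawyer earns 100.
  Strong-case: top litigator gives 237 − 87 = 150; standard lawyer gives 100 − 0 = 100. No deviation. ✓
  Weak-case: standard lawyer gives 100 − 0 = 100; top litigator gives 237 − 105 = 132. Would deviate. ✗
Try strong-case → standard lawyer, weak-case → top litigator:
  If types separate, standard lawyer earns payment 237 and top litigator earns 100.
  Strong-case: standard lawyer gives 237 − 0 = 237; top litigator gives 100 − 87 = 13. No deviation. ✓
  Weak-case: top litigator gives 100 − 105 = -5; standard lawyer gives 237 − 0 = 237. Would deviate. ✗
Neither assignment is incentive-compatible.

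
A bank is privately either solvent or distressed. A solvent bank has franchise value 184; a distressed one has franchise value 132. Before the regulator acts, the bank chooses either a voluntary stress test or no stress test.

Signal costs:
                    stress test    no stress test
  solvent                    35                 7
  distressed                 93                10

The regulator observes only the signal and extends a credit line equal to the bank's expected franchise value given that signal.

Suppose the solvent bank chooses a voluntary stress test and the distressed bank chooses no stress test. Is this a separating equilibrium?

Yes

If types separate, stress test earns payment 184 and no stress test earns 132.
Solvent: stress test gives 184 − 35 = 149; no stress test gives 132 − 7 = 125. No deviation. ✓
Distressed: no stress test gives 132 − 10 = 122; stress test gives 184 − 93 = 91. No deviation. ✓
Both incentive constraints hold.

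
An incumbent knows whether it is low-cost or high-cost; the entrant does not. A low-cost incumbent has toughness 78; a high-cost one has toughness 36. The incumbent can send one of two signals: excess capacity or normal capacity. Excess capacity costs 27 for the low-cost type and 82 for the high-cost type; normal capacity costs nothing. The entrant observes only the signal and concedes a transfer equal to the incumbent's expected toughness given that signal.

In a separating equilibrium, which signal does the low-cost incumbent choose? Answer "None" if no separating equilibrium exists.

excess capacity

Try low-cost → excess capacity, high-cost → normal capacity:
  If types separate, excess capacity earns payment 78 and normal capacity earns 36.
  Low-cost: excess capacity gives 78 − 27 = 51; normal capacity gives 36 − 0 = 36. No deviation. ✓
  High-cost: normal capacity gives 36 − 0 = 36; excess capacity gives 78 − 82 = -4. No deviation. ✓
Both hold — the low-cost type sends excess capacity.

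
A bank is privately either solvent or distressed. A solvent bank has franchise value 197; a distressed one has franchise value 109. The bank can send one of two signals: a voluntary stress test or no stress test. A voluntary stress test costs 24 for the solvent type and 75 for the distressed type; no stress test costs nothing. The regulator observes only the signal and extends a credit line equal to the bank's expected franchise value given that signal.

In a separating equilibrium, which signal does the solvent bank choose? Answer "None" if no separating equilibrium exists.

None

Try solvent → stress test, distressed → no stress test:
  Under separation the regulator infers type exactly: stress test → solvent (pays 197), no stress test → distressed (pays 109).
  Solvent: stress test gives 197 − 24 = 173; no stress test gives 109 − 0 = 109. No deviation. ✓
  Distressed: no stress test gives 109 − 0 = 109; stress test gives 197 − 75 = 122. Would deviate. ✗
Try solvent → no stress test, distressed → stress test:
  Under separation the regulator infers type exactly: no stress test → solvent (pays 197), stress test → distressed (pays 109).
  Solvent: no stress test gives 197 − 0 = 197; stress test gives 109 − 24 = 85. No deviation. ✓
  Distressed: stress test gives 109 − 75 = 34; no stress test gives 197 − 0 = 197. Would deviate. ✗
Neither assignment is incentive-compatible.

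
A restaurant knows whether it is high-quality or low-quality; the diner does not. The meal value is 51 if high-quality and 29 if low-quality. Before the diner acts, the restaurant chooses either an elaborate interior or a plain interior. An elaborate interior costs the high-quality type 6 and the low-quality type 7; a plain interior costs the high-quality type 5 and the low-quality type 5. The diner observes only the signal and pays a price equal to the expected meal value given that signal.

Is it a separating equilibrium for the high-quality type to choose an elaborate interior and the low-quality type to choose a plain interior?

If types separate, elaborate interior earns payment 51 and plain interior earns 29.
High-quality: elaborate interior gives 51 − 6 = 45; plain interior gives 29 − 5 = 24. No deviation. ✓
Low-quality: plain interior gives 29 − 5 = 24; elaborate interior gives 51 − 7 = 44. Would deviate. ✗

No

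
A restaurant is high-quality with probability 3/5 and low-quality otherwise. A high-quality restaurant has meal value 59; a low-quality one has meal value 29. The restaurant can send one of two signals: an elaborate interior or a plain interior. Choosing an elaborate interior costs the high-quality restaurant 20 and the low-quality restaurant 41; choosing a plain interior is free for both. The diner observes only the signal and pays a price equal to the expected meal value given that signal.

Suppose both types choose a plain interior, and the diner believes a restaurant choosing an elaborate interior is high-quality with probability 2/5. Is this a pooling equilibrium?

On the equilibrium path (plain interior) the diner holds the prior 3/5 and pays 3/5·59 + 2/5·29 = 47. Off-path (elaborate interior) belief 2/5 gives 2/5·59 + 3/5·29 = 41.
High-quality: plain interior gives 47 − 0 = 47; elaborate interior gives 41 − 20 = 21. Stays. ✓
Low-quality: plain interior gives 47 − 0 = 47; elaborate interior gives 41 − 41 = 0. Stays. ✓
Beliefs are Bayes-consistent on-path and both types best-respond.

Yes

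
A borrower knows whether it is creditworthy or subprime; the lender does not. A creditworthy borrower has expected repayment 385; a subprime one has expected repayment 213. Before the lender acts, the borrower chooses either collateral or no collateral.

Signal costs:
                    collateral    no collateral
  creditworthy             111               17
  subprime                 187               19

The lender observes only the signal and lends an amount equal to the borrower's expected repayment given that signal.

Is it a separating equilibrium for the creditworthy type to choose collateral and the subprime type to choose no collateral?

If types separate, collateral earns payment 385 and no collateral earns 213.
Creditworthy: collateral gives 385 − 111 = 274; no collateral gives 213 − 17 = 196. No deviation. ✓
Subprime: no collateral gives 213 − 19 = 194; collateral gives 385 − 187 = 198. Would deviate. ✗

No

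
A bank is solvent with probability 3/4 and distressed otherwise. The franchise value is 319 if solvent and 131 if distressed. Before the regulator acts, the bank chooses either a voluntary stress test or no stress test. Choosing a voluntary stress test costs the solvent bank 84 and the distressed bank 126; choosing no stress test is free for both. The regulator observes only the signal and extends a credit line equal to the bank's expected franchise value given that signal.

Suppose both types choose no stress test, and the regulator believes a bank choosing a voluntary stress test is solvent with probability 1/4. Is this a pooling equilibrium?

Yes

On the equilibrium path (no stress test) the regulator holds the prior 3/4 and pays 3/4·319 + 1/4·131 = 272. Off-path (stress test) belief 1/4 gives 1/4·319 + 3/4·131 = 178.
Solvent: no stress test gives 272 − 0 = 272; stress test gives 178 − 84 = 94. Stays. ✓
Distressed: no stress test gives 272 − 0 = 272; stress test gives 178 − 126 = 52. Stays. ✓
Beliefs are Bayes-consistent on-path and both types best-respond.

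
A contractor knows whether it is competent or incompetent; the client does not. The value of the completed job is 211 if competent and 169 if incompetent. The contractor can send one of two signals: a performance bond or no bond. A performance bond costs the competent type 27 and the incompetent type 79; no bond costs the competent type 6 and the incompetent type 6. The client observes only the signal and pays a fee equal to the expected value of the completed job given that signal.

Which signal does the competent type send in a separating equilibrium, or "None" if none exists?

Try competent → bond, incompetent → no bond:
  If types separate, bond earns payment 211 and no bond earns 169.
  Competent: bond gives 211 − 27 = 184; no bond gives 169 − 6 = 163. No deviation. ✓
  Incompetent: no bond gives 169 − 6 = 163; bond gives 211 − 79 = 132. No deviation. ✓
Both hold — the competent type sends bond.

bond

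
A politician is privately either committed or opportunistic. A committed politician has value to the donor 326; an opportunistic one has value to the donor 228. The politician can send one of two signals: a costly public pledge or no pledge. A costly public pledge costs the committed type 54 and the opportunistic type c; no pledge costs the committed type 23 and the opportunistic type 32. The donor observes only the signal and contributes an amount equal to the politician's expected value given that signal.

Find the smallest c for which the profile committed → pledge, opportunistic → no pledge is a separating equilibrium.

130

Under separation: pledge → committed (pays 326); no pledge → opportunistic (pays 228).
Committed: 326 − 54 = 272 ≥ 228 − 23 = 205. Holds regardless of c. ✓
Opportunistic: 228 − 32 ≥ 326 − c, so c ≥ 326 − 196 = 130.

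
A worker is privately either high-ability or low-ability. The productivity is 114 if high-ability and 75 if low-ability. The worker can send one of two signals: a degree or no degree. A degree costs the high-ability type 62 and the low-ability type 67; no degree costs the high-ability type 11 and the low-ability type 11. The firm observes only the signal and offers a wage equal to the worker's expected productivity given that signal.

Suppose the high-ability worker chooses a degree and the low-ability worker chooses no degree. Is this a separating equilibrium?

No

Under separation the firm infers type exactly: degree → high-ability (pays 114), no degree → low-ability (pays 75).
High-ability: degree gives 114 − 62 = 52; no degree gives 75 − 11 = 64. Would deviate. ✗
Low-ability: no degree gives 75 − 11 = 64; degree gives 114 − 67 = 47. No deviation. ✓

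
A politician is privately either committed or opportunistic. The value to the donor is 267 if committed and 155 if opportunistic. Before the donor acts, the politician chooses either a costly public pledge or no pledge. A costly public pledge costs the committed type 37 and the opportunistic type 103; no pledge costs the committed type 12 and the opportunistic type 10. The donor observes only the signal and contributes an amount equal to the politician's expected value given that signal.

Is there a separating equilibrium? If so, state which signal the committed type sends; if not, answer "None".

None

Try committed → pledge, opportunistic → no pledge:
  If types separate, pledge earns payment 267 and no pledge earns 155.
  Committed: pledge gives 267 − 37 = 230; no pledge gives 155 − 12 = 143. No deviation. ✓
  Opportunistic: no pledge gives 155 − 10 = 145; pledge gives 267 − 103 = 164. Would deviate. ✗
Try committed → no pledge, opportunistic → pledge:
  If types separate, no pledge earns payment 267 and pledge earns 155.
  Committed: no pledge gives 267 − 12 = 255; pledge gives 155 − 37 = 118. No deviation. ✓
  Opportunistic: pledge gives 155 − 103 = 52; no pledge gives 267 − 10 = 257. Would deviate. ✗
Neither assignment is incentive-compatible.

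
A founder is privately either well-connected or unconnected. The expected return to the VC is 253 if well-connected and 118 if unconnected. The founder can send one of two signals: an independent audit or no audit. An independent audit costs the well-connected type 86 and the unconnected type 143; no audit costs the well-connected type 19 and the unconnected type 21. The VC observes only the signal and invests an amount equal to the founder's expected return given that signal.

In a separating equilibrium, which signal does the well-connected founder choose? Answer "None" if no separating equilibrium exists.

Try well-connected → audit, unconnected → no audit:
  Under separation the VC infers type exactly: audit → well-connected (pays 253), no audit → unconnected (pays 118).
  Well-connected: audit gives 253 − 86 = 167; no audit gives 118 − 19 = 99. No deviation. ✓
  Unconnected: no audit gives 118 − 21 = 97; audit gives 253 − 143 = 110. Would deviate. ✗
Try well-connected → no audit, unconnected → audit:
  Under separation the VC infers type exactly: no audit → well-connected (pays 253), audit → unconnected (pays 118).
  Well-connected: no audit gives 253 − 19 = 234; audit gives 118 − 86 = 32. No deviation. ✓
  Unconnected: audit gives 118 − 143 = -25; no audit gives 253 − 21 = 232. Would deviate. ✗
Neither assignment is incentive-compatible.

None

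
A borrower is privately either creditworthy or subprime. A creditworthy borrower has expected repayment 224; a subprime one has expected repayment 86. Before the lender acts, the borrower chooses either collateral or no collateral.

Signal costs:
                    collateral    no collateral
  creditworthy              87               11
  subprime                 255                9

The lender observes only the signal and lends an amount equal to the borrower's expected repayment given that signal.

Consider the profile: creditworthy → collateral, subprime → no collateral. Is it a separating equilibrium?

Yes

Under separation the lender infers type exactly: collateral → creditworthy (pays 224), no collateral → subprime (pays 86).
Creditworthy: collateral gives 224 − 87 = 137; no collateral gives 86 − 11 = 75. No deviation. ✓
Subprime: no collateral gives 86 − 9 = 77; collateral gives 224 − 255 = -31. No deviation. ✓
Both incentive constraints hold.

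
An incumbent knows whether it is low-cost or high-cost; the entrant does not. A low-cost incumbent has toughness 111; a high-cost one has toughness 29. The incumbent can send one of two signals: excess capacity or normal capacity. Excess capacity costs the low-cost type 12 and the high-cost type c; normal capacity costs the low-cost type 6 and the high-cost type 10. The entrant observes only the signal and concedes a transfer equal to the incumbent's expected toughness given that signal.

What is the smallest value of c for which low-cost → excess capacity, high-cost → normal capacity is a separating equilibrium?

92

Under separation: excess capacity → low-cost (pays 111); normal capacity → high-cost (pays 29).
Low-cost: 111 − 12 = 99 ≥ 29 − 6 = 23. Holds regardless of c. ✓
High-cost: 29 − 10 ≥ 111 − c, so c ≥ 111 − 19 = 92.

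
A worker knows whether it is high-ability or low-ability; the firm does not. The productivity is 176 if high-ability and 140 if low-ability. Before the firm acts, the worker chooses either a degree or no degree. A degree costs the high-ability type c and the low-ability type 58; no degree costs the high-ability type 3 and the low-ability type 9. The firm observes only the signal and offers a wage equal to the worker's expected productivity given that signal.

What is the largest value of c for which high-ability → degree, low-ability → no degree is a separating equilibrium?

39

Under separation: degree → high-ability (pays 176); no degree → low-ability (pays 140).
Low-ability: 140 − 9 = 131 ≥ 176 − 58 = 118. Holds regardless of c. ✓
High-ability: 176 − c ≥ 140 − 3, so c ≤ 176 − 137 = 39.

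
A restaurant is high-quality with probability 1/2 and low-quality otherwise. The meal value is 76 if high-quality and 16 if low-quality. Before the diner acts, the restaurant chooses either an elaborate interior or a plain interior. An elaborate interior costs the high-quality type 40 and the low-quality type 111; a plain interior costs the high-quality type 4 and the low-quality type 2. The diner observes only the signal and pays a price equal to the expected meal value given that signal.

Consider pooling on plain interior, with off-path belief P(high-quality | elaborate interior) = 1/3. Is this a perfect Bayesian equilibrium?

At the pooled signal (plain interior) the diner holds the prior 1/2 and pays 1/2·76 + 1/2·16 = 46. Off-path (elaborate interior) belief 1/3 gives 1/3·76 + 2/3·16 = 36.
High-quality: plain interior gives 46 − 4 = 42; elaborate interior gives 36 − 40 = -4. Stays. ✓
Low-quality: plain interior gives 46 − 2 = 44; elaborate interior gives 36 − 111 = -75. Stays. ✓

Yes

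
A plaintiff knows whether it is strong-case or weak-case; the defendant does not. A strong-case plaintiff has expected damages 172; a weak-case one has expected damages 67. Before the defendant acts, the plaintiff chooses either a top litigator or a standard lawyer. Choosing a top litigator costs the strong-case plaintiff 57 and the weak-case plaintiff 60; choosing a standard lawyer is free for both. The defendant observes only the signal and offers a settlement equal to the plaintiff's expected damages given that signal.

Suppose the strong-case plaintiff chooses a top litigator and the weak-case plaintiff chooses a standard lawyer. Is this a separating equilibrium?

If types separate, top litigator earns payment 172 and standard lawyer earns 67.
Strong-case: top litigator gives 172 − 57 = 115; standard lawyer gives 67 − 0 = 67. No deviation. ✓
Weak-case: standard lawyer gives 67 − 0 = 67; top litigator gives 172 − 60 = 112. Would deviate. ✗

No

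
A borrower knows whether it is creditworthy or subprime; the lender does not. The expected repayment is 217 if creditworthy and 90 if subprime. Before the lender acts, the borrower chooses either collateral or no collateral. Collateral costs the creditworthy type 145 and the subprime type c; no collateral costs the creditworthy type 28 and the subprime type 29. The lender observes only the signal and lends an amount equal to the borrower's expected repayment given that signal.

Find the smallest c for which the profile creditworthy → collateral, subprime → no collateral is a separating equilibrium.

Under separation: collateral → creditworthy (pays 217); no collateral → subprime (pays 90).
Creditworthy: 217 − 145 = 72 ≥ 90 − 28 = 62. Holds regardless of c. ✓
Subprime: 90 − 29 ≥ 217 − c, so c ≥ 217 − 61 = 156.

156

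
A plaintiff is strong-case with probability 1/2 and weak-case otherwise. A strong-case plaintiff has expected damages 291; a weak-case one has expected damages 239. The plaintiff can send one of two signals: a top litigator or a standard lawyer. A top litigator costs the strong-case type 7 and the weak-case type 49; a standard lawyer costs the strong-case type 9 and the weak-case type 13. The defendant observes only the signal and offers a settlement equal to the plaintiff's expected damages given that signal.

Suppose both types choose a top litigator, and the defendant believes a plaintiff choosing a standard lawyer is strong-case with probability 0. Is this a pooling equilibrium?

No

At the pooled signal (top litigator) the defendant holds the prior 1/2 and pays 1/2·291 + 1/2·239 = 265. Off-path (standard lawyer) belief 0 gives 0·291 + 1·239 = 239.
Strong-case: top litigator gives 265 − 7 = 258; standard lawyer gives 239 − 9 = 230. Stays. ✓
Weak-case: top litigator gives 265 − 49 = 216; standard lawyer gives 239 − 13 = 226. Deviates. ✗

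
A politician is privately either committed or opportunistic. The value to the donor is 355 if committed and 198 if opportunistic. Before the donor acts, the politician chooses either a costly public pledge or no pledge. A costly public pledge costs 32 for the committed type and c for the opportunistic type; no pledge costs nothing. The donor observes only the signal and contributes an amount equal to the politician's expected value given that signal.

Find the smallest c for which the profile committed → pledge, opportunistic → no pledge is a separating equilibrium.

157

Under separation: pledge → committed (pays 355); no pledge → opportunistic (pays 198).
Committed: 355 − 32 = 323 ≥ 198 − 0 = 198. Holds regardless of c. ✓
Opportunistic: 198 − 0 ≥ 355 − c, so c ≥ 355 − 198 = 157.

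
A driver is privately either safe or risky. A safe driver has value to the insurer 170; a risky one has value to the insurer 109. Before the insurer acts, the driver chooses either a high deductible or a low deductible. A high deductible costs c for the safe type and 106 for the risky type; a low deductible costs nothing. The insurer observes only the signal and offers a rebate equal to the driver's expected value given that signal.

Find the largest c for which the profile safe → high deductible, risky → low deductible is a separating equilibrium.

61

Under separation: high deductible → safe (pays 170); low deductible → risky (pays 109).
Risky: 109 − 0 = 109 ≥ 170 − 106 = 64. Holds regardless of c. ✓
Safe: 170 − c ≥ 109 − 0, so c ≤ 170 − 109 = 61.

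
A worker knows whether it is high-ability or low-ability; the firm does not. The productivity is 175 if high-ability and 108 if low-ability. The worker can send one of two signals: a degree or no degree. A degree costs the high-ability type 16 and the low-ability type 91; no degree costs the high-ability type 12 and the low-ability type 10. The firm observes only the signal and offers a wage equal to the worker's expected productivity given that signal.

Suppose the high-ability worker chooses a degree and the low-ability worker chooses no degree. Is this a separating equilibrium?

Yes

If types separate, degree earns payment 175 and no degree earns 108.
High-ability: degree gives 175 − 16 = 159; no degree gives 108 − 12 = 96. No deviation. ✓
Low-ability: no degree gives 108 − 10 = 98; degree gives 175 − 91 = 84. No deviation. ✓
Both incentive constraints hold.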